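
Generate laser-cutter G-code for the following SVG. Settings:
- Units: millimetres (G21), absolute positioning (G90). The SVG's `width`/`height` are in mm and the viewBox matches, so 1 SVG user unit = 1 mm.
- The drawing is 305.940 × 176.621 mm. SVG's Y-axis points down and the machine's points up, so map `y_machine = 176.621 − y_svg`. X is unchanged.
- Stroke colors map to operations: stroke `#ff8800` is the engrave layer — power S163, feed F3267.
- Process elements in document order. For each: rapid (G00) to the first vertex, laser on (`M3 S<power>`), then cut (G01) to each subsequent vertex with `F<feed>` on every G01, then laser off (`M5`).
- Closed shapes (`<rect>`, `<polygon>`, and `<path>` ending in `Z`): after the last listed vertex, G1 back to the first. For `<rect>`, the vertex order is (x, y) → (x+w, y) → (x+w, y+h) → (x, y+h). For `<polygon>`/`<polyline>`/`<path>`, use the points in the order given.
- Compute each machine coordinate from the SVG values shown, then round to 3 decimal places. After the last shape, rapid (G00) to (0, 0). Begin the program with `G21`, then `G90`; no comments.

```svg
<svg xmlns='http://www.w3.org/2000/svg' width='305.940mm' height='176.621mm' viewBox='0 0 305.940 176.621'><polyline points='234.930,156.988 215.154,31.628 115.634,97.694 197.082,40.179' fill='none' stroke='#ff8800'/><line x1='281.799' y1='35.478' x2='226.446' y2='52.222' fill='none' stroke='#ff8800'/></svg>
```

viewBox `0 0 305.940 176.621` with mm width/height → 1 unit = 1 mm. Flip: y_m = 176.621 − y_svg.

**Shape 1** — `<polyline>` open polyline, stroke `#ff8800` → engrave (S163, F3267). Machine vertices: (234.930,19.633) → (215.154,144.993) → (115.634,78.927) → (197.082,136.442). Open path.

**Shape 2** — `<line>` line segment, stroke `#ff8800` → engrave (S163, F3267). Machine vertices: (281.799,141.143) → (226.446,124.399). Open path.

G21
G90
G00 X234.930 Y19.633
M3 S163
G01 X215.154 Y144.993 F3267
G01 X115.634 Y78.927 F3267
G01 X197.082 Y136.442 F3267
M5
G00 X281.799 Y141.143
M3 S163
G01 X226.446 Y124.399 F3267
M5
G00 X0.000 Y0.000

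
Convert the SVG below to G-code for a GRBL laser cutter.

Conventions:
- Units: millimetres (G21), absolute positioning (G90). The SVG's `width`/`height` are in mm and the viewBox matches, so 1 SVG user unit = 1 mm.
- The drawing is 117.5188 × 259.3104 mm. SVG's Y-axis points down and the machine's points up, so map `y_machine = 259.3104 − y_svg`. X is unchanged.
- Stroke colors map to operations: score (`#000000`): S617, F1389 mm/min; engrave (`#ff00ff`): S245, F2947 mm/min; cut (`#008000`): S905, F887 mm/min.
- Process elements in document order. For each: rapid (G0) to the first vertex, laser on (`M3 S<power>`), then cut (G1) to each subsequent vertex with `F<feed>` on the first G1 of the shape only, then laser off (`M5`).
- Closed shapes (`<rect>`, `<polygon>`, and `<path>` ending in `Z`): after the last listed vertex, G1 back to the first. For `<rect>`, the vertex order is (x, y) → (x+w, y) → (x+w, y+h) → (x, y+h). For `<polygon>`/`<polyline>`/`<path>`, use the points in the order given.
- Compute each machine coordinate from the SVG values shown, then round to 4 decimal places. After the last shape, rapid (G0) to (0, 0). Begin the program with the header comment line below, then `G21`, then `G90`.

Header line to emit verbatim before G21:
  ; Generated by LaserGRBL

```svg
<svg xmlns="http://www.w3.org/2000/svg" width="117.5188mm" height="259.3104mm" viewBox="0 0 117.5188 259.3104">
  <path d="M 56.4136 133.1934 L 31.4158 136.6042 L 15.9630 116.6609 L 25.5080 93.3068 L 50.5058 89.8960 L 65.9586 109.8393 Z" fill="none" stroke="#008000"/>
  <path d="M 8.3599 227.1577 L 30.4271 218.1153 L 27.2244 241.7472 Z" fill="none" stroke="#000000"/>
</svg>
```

viewBox `0 0 117.5188 259.3104` with mm width/height → 1 unit = 1 mm. Flip: y_m = 259.3104 − y_svg.

**Shape 1** — `<path>` regular polygon, stroke `#008000` → cut (S905, F887). Machine vertices: (56.4136,126.1170) → (31.4158,122.7062) → (15.9630,142.6495) → (25.5080,166.0036) → (50.5058,169.4144) → (65.9586,149.4711) → (56.4136,126.1170). Closed: final G1 returns to the first vertex.

**Shape 2** — `<path>` regular polygon, stroke `#000000` → score (S617, F1389). Machine vertices: (8.3599,32.1527) → (30.4271,41.1951) → (27.2244,17.5632) → (8.3599,32.1527). Closed: final G1 returns to the first vertex.

; Generated by LaserGRBL
G21
G90
G0 X56.4136 Y126.1170
M3 S905
G1 X31.4158 Y122.7062 F887
G1 X15.9630 Y142.6495
G1 X25.5080 Y166.0036
G1 X50.5058 Y169.4144
G1 X65.9586 Y149.4711
G1 X56.4136 Y126.1170
M5
G0 X8.3599 Y32.1527
M3 S617
G1 X30.4271 Y41.1951 F1389
G1 X27.2244 Y17.5632
G1 X8.3599 Y32.1527
M5
G0 X0.0000 Y0.0000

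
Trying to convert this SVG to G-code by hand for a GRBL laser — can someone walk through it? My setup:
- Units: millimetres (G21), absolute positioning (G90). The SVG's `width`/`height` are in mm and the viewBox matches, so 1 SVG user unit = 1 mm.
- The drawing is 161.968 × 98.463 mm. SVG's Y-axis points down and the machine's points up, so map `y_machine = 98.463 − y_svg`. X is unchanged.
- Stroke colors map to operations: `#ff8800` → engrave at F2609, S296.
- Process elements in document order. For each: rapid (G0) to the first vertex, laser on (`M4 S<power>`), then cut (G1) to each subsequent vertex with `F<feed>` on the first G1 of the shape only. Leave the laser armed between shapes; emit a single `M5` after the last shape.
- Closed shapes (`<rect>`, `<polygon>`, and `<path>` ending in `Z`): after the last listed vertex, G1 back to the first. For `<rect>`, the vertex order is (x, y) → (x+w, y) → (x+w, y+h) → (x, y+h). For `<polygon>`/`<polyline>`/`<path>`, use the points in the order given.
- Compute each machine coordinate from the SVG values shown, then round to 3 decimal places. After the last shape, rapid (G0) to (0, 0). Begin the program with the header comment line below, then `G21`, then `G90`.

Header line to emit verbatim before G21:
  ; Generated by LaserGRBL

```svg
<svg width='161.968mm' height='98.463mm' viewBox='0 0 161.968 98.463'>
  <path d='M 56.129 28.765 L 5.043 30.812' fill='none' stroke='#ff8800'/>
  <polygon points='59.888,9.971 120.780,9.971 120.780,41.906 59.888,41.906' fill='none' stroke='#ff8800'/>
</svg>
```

; Generated by LaserGRBL
G21
G90
G0 X56.129 Y69.698
M4 S296
G1 X5.043 Y67.651 F2609
G0 X59.888 Y88.492
M4 S296
G1 X120.780 Y88.492 F2609
G1 X120.780 Y56.557
G1 X59.888 Y56.557
G1 X59.888 Y88.492
M5
G0 X0.000 Y0.000

viewBox `0 0 161.968 98.463` with mm width/height → 1 unit = 1 mm. Flip: y_m = 98.463 − y_svg.

**Shape 1** — `<path>` line segment, stroke `#ff8800` → engrave (S296, F2609). Machine vertices: (56.129,69.698) → (5.043,67.651). Open path.

**Shape 2** — `<polygon>` rectangle, stroke `#ff8800` → engrave (S296, F2609). Machine vertices: (59.888,88.492) → (120.780,88.492) → (120.780,56.557) → (59.888,56.557) → (59.888,88.492). Closed: final G1 returns to the first vertex.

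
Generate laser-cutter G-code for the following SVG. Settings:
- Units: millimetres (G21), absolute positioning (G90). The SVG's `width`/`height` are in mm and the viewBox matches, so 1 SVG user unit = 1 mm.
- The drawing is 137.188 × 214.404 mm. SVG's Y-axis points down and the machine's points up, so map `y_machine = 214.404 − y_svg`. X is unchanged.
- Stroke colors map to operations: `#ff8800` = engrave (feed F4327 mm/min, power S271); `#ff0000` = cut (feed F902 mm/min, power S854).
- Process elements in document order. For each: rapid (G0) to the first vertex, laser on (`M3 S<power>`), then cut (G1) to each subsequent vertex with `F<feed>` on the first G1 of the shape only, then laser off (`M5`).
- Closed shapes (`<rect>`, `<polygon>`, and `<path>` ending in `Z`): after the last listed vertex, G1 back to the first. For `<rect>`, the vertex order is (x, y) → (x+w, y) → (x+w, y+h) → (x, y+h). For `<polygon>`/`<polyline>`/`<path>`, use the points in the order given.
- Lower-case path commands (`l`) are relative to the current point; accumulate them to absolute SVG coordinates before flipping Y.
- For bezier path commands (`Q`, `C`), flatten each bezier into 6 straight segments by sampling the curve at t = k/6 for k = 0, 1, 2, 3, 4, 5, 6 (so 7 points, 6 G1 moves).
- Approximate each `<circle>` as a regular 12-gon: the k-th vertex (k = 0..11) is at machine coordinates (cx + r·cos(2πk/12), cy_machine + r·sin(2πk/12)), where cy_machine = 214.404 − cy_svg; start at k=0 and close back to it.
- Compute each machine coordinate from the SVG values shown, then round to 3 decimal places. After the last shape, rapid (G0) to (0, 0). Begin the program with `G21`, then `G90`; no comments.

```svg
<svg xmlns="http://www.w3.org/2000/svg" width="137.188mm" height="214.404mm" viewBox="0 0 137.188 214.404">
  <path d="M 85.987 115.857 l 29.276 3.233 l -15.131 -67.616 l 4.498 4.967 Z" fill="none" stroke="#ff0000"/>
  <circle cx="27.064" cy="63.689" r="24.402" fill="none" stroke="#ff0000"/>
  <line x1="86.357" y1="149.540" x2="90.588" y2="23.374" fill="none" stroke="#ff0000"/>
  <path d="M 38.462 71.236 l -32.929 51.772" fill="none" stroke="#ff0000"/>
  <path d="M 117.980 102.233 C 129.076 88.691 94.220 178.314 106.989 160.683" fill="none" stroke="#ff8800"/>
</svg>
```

G21
G90
G0 X85.987 Y98.547
M3 S854
G1 X115.263 Y95.314 F902
G1 X100.132 Y162.930
G1 X104.630 Y157.963
G1 X85.987 Y98.547
M5
G0 X51.466 Y150.715
M3 S854
G1 X48.197 Y162.916 F902
G1 X39.265 Y171.848
G1 X27.064 Y175.117
G1 X14.863 Y171.848
G1 X5.931 Y162.916
G1 X2.662 Y150.715
G1 X5.931 Y138.514
G1 X14.863 Y129.582
G1 X27.064 Y126.313
G1 X39.265 Y129.582
G1 X48.197 Y138.514
G1 X51.466 Y150.715
M5
G0 X86.357 Y64.864
M3 S854
G1 X90.588 Y191.030 F902
M5
G0 X38.462 Y143.168
M3 S854
G1 X5.533 Y91.396 F902
M5
G0 X117.980 Y112.171
M3 S271
G1 X120.132 Y111.319 F4327
G1 X117.224 Y99.118
G1 X111.857 Y81.413
G1 X106.629 Y64.048
G1 X104.140 Y52.869
G1 X106.989 Y53.721
M5
G0 X0.000 Y0.000

1 u = 1 mm; y_m = 214.404 − y.

[1] `<path>` closed polygon, #ff0000→cut S854 F902: (85.987,98.547) → (115.263,95.314) → (100.132,162.930) → (104.630,157.963) → (85.987,98.547) (closed)

[2] `<circle>` circle, #ff0000→cut S854 F902: (51.466,150.715) → (48.197,162.916) → (39.265,171.848) → (27.064,175.117) → (14.863,171.848) → (5.931,162.916) → (2.662,150.715) → (5.931,138.514) → (14.863,129.582) → (27.064,126.313) → (39.265,129.582) → (48.197,138.514) → (51.466,150.715) (closed)

[3] `<line>` line segment, #ff0000→cut S854 F902: (86.357,64.864) → (90.588,191.030)

[4] `<path>` line segment, #ff0000→cut S854 F902: (38.462,143.168) → (5.533,91.396)

[5] `<path>` cubic bezier, #ff8800→engrave S271 F4327: (117.980,112.171) → (120.132,111.319) → (117.224,99.118) → (111.857,81.413) → (106.629,64.048) → (104.140,52.869) → (106.989,53.721)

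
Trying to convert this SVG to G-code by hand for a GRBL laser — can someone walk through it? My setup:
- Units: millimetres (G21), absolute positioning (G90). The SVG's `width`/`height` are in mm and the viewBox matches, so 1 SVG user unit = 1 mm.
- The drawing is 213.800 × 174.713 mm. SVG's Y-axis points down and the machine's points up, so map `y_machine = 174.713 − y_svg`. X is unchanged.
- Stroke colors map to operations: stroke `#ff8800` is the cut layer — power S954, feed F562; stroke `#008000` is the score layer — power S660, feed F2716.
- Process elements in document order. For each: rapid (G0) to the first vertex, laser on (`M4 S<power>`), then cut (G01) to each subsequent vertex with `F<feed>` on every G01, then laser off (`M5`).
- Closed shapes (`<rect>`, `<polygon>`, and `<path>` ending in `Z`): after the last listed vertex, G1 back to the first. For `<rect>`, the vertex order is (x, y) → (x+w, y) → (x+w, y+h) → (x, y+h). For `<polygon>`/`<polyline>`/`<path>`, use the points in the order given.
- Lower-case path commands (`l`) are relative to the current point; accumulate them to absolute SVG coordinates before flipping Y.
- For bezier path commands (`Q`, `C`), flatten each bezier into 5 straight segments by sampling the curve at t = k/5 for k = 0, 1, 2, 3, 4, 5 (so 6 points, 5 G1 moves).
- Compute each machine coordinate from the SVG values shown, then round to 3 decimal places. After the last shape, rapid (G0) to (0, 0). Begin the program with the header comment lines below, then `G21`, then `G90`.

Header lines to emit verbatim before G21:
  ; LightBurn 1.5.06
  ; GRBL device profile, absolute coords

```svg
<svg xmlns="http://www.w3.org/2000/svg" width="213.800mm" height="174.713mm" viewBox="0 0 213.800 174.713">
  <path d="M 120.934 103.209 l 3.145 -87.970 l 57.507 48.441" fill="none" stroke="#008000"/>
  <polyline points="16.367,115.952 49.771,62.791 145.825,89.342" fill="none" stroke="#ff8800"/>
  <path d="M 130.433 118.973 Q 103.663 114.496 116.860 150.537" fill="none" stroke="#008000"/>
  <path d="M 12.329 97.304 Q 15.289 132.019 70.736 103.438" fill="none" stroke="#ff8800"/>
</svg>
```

viewBox `0 0 213.800 174.713` with mm width/height → 1 unit = 1 mm. Flip: y_m = 174.713 − y_svg.

**Shape 1** — `<path>` open polyline, stroke `#008000` → score (S660, F2716). Machine vertices: (120.934,71.504) → (124.079,159.474) → (181.586,111.033). Open path.

**Shape 2** — `<polyline>` open polyline, stroke `#ff8800` → cut (S954, F562). Machine vertices: (16.367,58.761) → (49.771,111.922) → (145.825,85.371). Open path.

**Shape 3** — `<path>` quadratic bezier, stroke `#008000` → score (S660, F2716). Control points (SVG): P0=(130.433,118.973), P1=(103.663,114.496), P2=(116.860,150.537); sampled at t=k/5. Machine vertices: (130.433,55.740) → (121.324,55.910) → (115.412,52.839) → (112.697,46.526) → (113.180,36.972) → (116.860,24.176). Open path.

**Shape 4** — `<path>` quadratic bezier, stroke `#ff8800` → cut (S954, F562). Control points (SVG): P0=(12.329,97.304), P1=(15.289,132.019), P2=(70.736,103.438); sampled at t=k/5. Machine vertices: (12.329,77.409) → (15.612,66.055) → (23.095,59.764) → (34.776,58.538) → (50.657,62.374) → (70.736,71.275). Open path.

; LightBurn 1.5.06
; GRBL device profile, absolute coords
G21
G90
G0 X120.934 Y71.504
M4 S660
G01 X124.079 Y159.474 F2716
G01 X181.586 Y111.033 F2716
M5
G0 X16.367 Y58.761
M4 S954
G01 X49.771 Y111.922 F562
G01 X145.825 Y85.371 F562
M5
G0 X130.433 Y55.740
M4 S660
G01 X121.324 Y55.910 F2716
G01 X115.412 Y52.839 F2716
G01 X112.697 Y46.526 F2716
G01 X113.180 Y36.972 F2716
G01 X116.860 Y24.176 F2716
M5
G0 X12.329 Y77.409
M4 S954
G01 X15.612 Y66.055 F562
G01 X23.095 Y59.764 F562
G01 X34.776 Y58.538 F562
G01 X50.657 Y62.374 F562
G01 X70.736 Y71.275 F562
M5
G0 X0.000 Y0.000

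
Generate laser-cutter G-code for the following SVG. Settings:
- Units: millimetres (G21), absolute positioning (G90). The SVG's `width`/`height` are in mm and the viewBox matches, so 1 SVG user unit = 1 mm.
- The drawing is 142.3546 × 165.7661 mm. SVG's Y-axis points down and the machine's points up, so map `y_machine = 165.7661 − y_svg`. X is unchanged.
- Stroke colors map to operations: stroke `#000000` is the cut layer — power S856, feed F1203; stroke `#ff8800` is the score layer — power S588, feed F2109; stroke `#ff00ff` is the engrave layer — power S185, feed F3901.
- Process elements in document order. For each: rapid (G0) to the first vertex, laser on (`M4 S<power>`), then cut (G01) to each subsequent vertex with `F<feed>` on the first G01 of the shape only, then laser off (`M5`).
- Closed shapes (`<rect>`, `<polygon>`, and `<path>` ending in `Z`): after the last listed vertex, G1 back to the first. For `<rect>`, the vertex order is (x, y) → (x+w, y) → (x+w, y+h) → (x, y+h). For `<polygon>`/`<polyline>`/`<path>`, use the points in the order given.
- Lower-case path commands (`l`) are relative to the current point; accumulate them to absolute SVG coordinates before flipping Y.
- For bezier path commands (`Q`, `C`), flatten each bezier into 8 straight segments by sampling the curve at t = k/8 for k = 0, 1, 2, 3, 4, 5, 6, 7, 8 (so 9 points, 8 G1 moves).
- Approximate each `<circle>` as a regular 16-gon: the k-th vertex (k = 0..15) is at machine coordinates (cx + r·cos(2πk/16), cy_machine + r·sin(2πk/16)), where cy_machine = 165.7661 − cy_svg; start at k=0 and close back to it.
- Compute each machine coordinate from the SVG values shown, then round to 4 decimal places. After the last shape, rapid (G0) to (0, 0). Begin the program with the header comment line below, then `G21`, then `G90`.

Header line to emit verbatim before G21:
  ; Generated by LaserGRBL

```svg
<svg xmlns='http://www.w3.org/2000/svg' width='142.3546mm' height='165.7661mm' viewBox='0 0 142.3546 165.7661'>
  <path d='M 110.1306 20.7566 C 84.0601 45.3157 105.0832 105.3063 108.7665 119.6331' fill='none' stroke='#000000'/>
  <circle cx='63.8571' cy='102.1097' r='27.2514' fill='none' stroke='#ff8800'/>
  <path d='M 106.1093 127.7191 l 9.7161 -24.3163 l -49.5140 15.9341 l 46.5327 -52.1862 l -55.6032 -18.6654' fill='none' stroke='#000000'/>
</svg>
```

1 u = 1 mm; y_m = 165.7661 − y.

[1] `<path>` cubic bezier, #000000→cut S856 F1203: (110.1306,145.0095) → (102.4358,134.2974) → (98.4010,121.2139) → (97.2710,106.7094) → (98.2909,91.7341) → (100.7054,77.2386) → (103.7596,64.1729) → (106.6983,53.4877) → (108.7665,46.1330)

[2] `<circle>` circle, #ff8800→score S588 F2109: (91.1085,63.6564) → (89.0341,74.0851) → (83.1267,82.9260) → (74.2858,88.8334) → (63.8571,90.9078) → (53.4284,88.8334) → (44.5875,82.9260) → (38.6801,74.0851) → (36.6057,63.6564) → (38.6801,53.2277) → (44.5875,44.3868) → (53.4284,38.4794) → (63.8571,36.4050) → (74.2858,38.4794) → (83.1267,44.3868) → (89.0341,53.2277) → (91.1085,63.6564) (closed)

[3] `<path>` open polyline, #000000→cut S856 F1203: (106.1093,38.0470) → (115.8254,62.3633) → (66.3114,46.4292) → (112.8441,98.6154) → (57.2409,117.2808)

; Generated by LaserGRBL
G21
G90
G0 X110.1306 Y145.0095
M4 S856
G01 X102.4358 Y134.2974 F1203
G01 X98.4010 Y121.2139
G01 X97.2710 Y106.7094
G01 X98.2909 Y91.7341
G01 X100.7054 Y77.2386
G01 X103.7596 Y64.1729
G01 X106.6983 Y53.4877
G01 X108.7665 Y46.1330
M5
G0 X91.1085 Y63.6564
M4 S588
G01 X89.0341 Y74.0851 F2109
G01 X83.1267 Y82.9260
G01 X74.2858 Y88.8334
G01 X63.8571 Y90.9078
G01 X53.4284 Y88.8334
G01 X44.5875 Y82.9260
G01 X38.6801 Y74.0851
G01 X36.6057 Y63.6564
G01 X38.6801 Y53.2277
G01 X44.5875 Y44.3868
G01 X53.4284 Y38.4794
G01 X63.8571 Y36.4050
G01 X74.2858 Y38.4794
G01 X83.1267 Y44.3868
G01 X89.0341 Y53.2277
G01 X91.1085 Y63.6564
M5
G0 X106.1093 Y38.0470
M4 S856
G01 X115.8254 Y62.3633 F1203
G01 X66.3114 Y46.4292
G01 X112.8441 Y98.6154
G01 X57.2409 Y117.2808
M5
G0 X0.0000 Y0.0000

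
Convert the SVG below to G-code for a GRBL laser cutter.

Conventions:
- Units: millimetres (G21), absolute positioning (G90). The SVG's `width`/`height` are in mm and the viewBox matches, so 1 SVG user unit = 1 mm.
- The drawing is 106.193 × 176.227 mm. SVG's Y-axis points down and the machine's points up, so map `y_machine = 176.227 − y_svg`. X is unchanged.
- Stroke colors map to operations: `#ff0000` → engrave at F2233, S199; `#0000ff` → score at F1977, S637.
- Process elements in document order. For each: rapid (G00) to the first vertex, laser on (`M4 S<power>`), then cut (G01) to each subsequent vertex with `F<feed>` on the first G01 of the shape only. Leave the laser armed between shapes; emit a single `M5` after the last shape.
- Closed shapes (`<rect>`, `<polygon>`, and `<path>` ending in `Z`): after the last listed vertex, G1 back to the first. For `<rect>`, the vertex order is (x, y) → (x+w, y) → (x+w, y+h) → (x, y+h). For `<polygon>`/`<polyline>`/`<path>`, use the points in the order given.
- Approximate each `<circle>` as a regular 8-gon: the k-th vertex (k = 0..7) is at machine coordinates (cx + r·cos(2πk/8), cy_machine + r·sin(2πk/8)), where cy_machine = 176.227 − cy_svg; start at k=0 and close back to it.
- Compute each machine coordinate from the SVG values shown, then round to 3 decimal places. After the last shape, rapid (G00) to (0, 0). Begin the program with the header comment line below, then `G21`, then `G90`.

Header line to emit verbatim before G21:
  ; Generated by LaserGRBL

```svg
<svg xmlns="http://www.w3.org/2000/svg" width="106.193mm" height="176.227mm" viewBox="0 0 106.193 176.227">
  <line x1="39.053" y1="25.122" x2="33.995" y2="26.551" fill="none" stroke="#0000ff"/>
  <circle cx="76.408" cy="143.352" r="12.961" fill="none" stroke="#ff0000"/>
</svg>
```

; Generated by LaserGRBL
G21
G90
G00 X39.053 Y151.105
M4 S637
G01 X33.995 Y149.676 F1977
G00 X89.369 Y32.875
M4 S199
G01 X85.573 Y42.040 F2233
G01 X76.408 Y45.836
G01 X67.243 Y42.040
G01 X63.447 Y32.875
G01 X67.243 Y23.710
G01 X76.408 Y19.914
G01 X85.573 Y23.710
G01 X89.369 Y32.875
M5
G00 X0.000 Y0.000

viewBox `0 0 106.193 176.227` with mm width/height → 1 unit = 1 mm. Flip: y_m = 176.227 − y_svg.

**Shape 1** — `<line>` line segment, stroke `#0000ff` → score (S637, F1977). Machine vertices: (39.053,151.105) → (33.995,149.676). Open path.

**Shape 2** — `<circle>` circle, stroke `#ff0000` → engrave (S199, F2233). Machine vertices: (89.369,32.875) → (85.573,42.040) → (76.408,45.836) → (67.243,42.040) → (63.447,32.875) → (67.243,23.710) → (76.408,19.914) → (85.573,23.710) → (89.369,32.875). Closed: final G1 returns to the first vertex.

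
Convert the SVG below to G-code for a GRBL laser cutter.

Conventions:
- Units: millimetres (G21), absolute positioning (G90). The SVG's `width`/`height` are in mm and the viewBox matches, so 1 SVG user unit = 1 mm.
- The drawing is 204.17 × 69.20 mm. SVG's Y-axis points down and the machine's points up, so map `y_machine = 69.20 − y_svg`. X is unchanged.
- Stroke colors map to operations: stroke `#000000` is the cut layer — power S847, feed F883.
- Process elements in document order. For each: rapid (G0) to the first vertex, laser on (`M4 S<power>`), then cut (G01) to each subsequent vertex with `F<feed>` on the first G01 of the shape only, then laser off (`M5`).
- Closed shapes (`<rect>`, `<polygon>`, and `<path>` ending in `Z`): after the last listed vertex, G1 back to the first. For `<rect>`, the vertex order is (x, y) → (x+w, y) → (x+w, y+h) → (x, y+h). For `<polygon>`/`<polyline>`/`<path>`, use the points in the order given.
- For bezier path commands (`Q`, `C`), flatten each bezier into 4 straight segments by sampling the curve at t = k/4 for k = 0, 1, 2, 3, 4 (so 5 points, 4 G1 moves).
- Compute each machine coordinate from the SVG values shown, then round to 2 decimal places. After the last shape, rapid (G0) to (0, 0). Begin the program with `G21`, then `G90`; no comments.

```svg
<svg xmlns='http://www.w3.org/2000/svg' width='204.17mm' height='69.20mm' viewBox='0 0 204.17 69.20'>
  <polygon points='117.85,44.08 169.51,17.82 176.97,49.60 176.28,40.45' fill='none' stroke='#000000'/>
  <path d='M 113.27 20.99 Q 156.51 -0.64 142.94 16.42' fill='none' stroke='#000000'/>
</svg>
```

G21
G90
G0 X117.85 Y25.12
M4 S847
G01 X169.51 Y51.38 F883
G01 X176.97 Y19.60
G01 X176.28 Y28.75
G01 X117.85 Y25.12
M5
G0 X113.27 Y48.21
M4 S847
G01 X131.34 Y56.61 F883
G01 X142.31 Y60.17
G01 X146.17 Y58.89
G01 X142.94 Y52.78
M5
G0 X0.00 Y0.00

1 u = 1 mm; y_m = 69.20 − y.

[1] `<polygon>` closed polygon, #000000→cut S847 F883: (117.85,25.12) → (169.51,51.38) → (176.97,19.60) → (176.28,28.75) → (117.85,25.12) (closed)

[2] `<path>` quadratic bezier, #000000→cut S847 F883: (113.27,48.21) → (131.34,56.61) → (142.31,60.17) → (146.17,58.89) → (142.94,52.78)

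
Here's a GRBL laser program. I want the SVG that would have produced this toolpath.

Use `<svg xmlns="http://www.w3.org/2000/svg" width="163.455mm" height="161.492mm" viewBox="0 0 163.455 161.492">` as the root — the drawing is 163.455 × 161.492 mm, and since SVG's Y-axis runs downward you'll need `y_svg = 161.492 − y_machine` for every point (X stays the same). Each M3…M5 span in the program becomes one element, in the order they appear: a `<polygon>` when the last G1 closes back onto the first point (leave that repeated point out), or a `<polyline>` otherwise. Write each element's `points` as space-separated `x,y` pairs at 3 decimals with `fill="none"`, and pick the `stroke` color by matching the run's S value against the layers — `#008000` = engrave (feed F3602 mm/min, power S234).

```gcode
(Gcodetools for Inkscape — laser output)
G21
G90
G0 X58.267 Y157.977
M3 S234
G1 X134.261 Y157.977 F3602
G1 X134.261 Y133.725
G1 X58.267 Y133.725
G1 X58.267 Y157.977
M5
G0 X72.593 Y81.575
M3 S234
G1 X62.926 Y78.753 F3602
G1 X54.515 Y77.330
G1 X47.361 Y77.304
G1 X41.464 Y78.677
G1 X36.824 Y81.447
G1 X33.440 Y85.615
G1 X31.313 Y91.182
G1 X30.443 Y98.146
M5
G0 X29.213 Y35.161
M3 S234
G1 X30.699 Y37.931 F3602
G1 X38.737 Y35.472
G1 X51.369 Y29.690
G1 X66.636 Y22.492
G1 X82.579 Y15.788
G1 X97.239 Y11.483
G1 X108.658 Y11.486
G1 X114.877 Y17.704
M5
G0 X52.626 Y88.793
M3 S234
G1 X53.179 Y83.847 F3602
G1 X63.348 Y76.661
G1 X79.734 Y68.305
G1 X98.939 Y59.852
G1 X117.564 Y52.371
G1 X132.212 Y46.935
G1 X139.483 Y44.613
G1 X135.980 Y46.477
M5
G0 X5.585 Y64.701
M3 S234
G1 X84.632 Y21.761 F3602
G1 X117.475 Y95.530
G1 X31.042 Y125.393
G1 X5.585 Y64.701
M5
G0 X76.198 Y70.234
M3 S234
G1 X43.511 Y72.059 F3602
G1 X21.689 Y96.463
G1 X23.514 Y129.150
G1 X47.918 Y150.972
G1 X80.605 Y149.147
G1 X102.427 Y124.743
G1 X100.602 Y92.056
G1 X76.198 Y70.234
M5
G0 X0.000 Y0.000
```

<svg xmlns="http://www.w3.org/2000/svg" width="163.455mm" height="161.492mm" viewBox="0 0 163.455 161.492">
  <polygon points="58.267,3.515 134.261,3.515 134.261,27.767 58.267,27.767" fill="none" stroke="#008000"/>
  <polyline points="72.593,79.917 62.926,82.739 54.515,84.162 47.361,84.188 41.464,82.815 36.824,80.045 33.440,75.877 31.313,70.310 30.443,63.346" fill="none" stroke="#008000"/>
  <polyline points="29.213,126.331 30.699,123.561 38.737,126.020 51.369,131.802 66.636,139.000 82.579,145.704 97.239,150.009 108.658,150.006 114.877,143.788" fill="none" stroke="#008000"/>
  <polyline points="52.626,72.699 53.179,77.645 63.348,84.831 79.734,93.187 98.939,101.640 117.564,109.121 132.212,114.557 139.483,116.879 135.980,115.015" fill="none" stroke="#008000"/>
  <polygon points="5.585,96.791 84.632,139.731 117.475,65.962 31.042,36.099" fill="none" stroke="#008000"/>
  <polygon points="76.198,91.258 43.511,89.433 21.689,65.029 23.514,32.342 47.918,10.520 80.605,12.345 102.427,36.749 100.602,69.436" fill="none" stroke="#008000"/>
</svg>

Machine Y-up, SVG Y-down with viewBox height 161.492, so y_svg = 161.492 − y_machine; X carries over. Every run uses S234, so all elements get stroke `#008000` (engrave).

Run 1: The run returns to its start, so emit a `<polygon>` with points (Y-flipped): 58.267,3.515 134.261,3.515 134.261,27.767 58.267,27.767.

Run 2: The run is open, so emit a `<polyline>` with points (Y-flipped): 72.593,79.917 62.926,82.739 54.515,84.162 47.361,84.188 41.464,82.815 36.824,80.045 33.440,75.877 31.313,70.310 30.443,63.346.

Run 3: The run is open, so emit a `<polyline>` with points (Y-flipped): 29.213,126.331 30.699,123.561 38.737,126.020 51.369,131.802 66.636,139.000 82.579,145.704 97.239,150.009 108.658,150.006 114.877,143.788.

Run 4: The run is open, so emit a `<polyline>` with points (Y-flipped): 52.626,72.699 53.179,77.645 63.348,84.831 79.734,93.187 98.939,101.640 117.564,109.121 132.212,114.557 139.483,116.879 135.980,115.015.

Run 5: The run returns to its start, so emit a `<polygon>` with points (Y-flipped): 5.585,96.791 84.632,139.731 117.475,65.962 31.042,36.099.

Run 6: The run returns to its start, so emit a `<polygon>` with points (Y-flipped): 76.198,91.258 43.511,89.433 21.689,65.029 23.514,32.342 47.918,10.520 80.605,12.345 102.427,36.749 100.602,69.436.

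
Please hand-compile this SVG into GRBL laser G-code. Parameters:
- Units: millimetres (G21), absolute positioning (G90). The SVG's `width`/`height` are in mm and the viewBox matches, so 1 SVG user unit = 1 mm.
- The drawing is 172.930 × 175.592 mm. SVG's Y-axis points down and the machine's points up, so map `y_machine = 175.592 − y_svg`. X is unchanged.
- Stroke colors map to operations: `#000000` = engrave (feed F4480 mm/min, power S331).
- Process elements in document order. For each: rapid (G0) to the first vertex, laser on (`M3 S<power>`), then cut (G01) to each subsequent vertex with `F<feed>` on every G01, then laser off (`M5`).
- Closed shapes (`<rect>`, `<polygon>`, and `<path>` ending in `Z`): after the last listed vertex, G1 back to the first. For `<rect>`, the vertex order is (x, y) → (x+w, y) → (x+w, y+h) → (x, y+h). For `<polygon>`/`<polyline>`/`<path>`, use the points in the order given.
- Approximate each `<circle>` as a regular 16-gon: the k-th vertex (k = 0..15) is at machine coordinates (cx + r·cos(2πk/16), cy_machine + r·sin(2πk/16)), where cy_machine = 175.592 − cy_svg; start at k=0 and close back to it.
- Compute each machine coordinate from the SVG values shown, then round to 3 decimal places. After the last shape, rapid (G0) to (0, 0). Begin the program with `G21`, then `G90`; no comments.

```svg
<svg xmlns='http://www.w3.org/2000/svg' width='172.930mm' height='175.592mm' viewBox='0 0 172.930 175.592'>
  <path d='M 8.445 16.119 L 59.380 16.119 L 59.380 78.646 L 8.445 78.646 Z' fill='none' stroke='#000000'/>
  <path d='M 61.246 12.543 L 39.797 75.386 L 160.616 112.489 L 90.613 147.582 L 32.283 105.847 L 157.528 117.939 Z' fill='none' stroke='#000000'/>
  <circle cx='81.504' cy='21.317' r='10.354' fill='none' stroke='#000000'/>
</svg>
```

Since the viewBox matches the mm dimensions, user units are millimetres directly. The only transform is the Y-flip y_m = 175.592 − y_svg.

Shape 1 is a rectangle drawn with `<path>`. Its stroke #000000 means engrave at S331, F4480. After flipping Y the toolpath is (8.445,159.473) → (59.380,159.473) → (59.380,96.946) → (8.445,96.946) → (8.445,159.473), returning to the start.

Shape 2 is a closed polygon drawn with `<path>`. Its stroke #000000 means engrave at S331, F4480. After flipping Y the toolpath is (61.246,163.049) → (39.797,100.206) → (160.616,63.103) → (90.613,28.010) → (32.283,69.745) → (157.528,57.653) → (61.246,163.049), returning to the start.

Shape 3 is a circle drawn with `<circle>`. Its stroke #000000 means engrave at S331, F4480. After flipping Y the toolpath is (91.858,154.275) → (91.070,158.237) → (88.825,161.596) → (85.466,163.841) → (81.504,164.629) → (77.542,163.841) → (74.183,161.596) → (71.938,158.237) → (71.150,154.275) → (71.938,150.313) → (74.183,146.954) → (77.542,144.709) → (81.504,143.921) → (85.466,144.709) → (88.825,146.954) → (91.070,150.313) → (91.858,154.275), returning to the start.

G21
G90
G0 X8.445 Y159.473
M3 S331
G01 X59.380 Y159.473 F4480
G01 X59.380 Y96.946 F4480
G01 X8.445 Y96.946 F4480
G01 X8.445 Y159.473 F4480
M5
G0 X61.246 Y163.049
M3 S331
G01 X39.797 Y100.206 F4480
G01 X160.616 Y63.103 F4480
G01 X90.613 Y28.010 F4480
G01 X32.283 Y69.745 F4480
G01 X157.528 Y57.653 F4480
G01 X61.246 Y163.049 F4480
M5
G0 X91.858 Y154.275
M3 S331
G01 X91.070 Y158.237 F4480
G01 X88.825 Y161.596 F4480
G01 X85.466 Y163.841 F4480
G01 X81.504 Y164.629 F4480
G01 X77.542 Y163.841 F4480
G01 X74.183 Y161.596 F4480
G01 X71.938 Y158.237 F4480
G01 X71.150 Y154.275 F4480
G01 X71.938 Y150.313 F4480
G01 X74.183 Y146.954 F4480
G01 X77.542 Y144.709 F4480
G01 X81.504 Y143.921 F4480
G01 X85.466 Y144.709 F4480
G01 X88.825 Y146.954 F4480
G01 X91.070 Y150.313 F4480
G01 X91.858 Y154.275 F4480
M5
G0 X0.000 Y0.000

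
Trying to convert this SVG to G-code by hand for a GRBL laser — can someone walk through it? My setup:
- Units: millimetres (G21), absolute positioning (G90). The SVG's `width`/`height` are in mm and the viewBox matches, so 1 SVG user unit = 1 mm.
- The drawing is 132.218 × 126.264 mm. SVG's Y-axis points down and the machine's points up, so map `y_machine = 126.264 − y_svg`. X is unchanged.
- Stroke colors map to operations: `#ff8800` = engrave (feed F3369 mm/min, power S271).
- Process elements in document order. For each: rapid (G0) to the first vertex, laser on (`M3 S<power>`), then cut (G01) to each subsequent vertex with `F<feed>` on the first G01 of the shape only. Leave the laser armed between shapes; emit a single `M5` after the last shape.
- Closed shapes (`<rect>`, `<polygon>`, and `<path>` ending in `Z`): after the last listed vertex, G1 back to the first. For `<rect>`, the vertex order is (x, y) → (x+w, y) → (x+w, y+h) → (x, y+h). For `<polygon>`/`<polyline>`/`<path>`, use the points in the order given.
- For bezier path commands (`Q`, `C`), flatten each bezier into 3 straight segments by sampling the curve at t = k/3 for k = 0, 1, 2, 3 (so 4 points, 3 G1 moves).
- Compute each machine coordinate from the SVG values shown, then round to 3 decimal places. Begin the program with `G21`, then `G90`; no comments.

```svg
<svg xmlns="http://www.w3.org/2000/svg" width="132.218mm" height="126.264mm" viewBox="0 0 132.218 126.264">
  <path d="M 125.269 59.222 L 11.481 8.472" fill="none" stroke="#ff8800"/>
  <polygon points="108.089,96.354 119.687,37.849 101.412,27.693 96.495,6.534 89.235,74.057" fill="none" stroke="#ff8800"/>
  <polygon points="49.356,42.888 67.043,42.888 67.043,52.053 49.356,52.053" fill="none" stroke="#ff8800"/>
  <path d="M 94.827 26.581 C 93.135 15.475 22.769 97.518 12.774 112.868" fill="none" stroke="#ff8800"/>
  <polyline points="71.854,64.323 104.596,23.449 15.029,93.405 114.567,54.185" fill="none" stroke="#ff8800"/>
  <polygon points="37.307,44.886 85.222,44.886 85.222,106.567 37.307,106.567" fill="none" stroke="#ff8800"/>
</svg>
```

Since the viewBox matches the mm dimensions, user units are millimetres directly. The only transform is the Y-flip y_m = 126.264 − y_svg.

Shape 1 is a line segment drawn with `<path>`. Its stroke #ff8800 means engrave at S271, F3369. After flipping Y the toolpath is (125.269,67.042) → (11.481,117.792).

Shape 2 is a closed polygon drawn with `<polygon>`. Its stroke #ff8800 means engrave at S271, F3369. After flipping Y the toolpath is (108.089,29.910) → (119.687,88.415) → (101.412,98.571) → (96.495,119.730) → (89.235,52.207) → (108.089,29.910), returning to the start.

Shape 3 is a rectangle drawn with `<polygon>`. Its stroke #ff8800 means engrave at S271, F3369. After flipping Y the toolpath is (49.356,83.376) → (67.043,83.376) → (67.043,74.211) → (49.356,74.211) → (49.356,83.376), returning to the start.

Shape 4 is a cubic bezier drawn with `<path>`. Its stroke #ff8800 means engrave at S271, F3369. After flipping Y the toolpath is (94.827,99.683) → (75.023,85.659) → (38.113,45.057) → (12.774,13.396).

Shape 5 is a open polyline drawn with `<polyline>`. Its stroke #ff8800 means engrave at S271, F3369. After flipping Y the toolpath is (71.854,61.941) → (104.596,102.815) → (15.029,32.859) → (114.567,72.079).

Shape 6 is a rectangle drawn with `<polygon>`. Its stroke #ff8800 means engrave at S271, F3369. After flipping Y the toolpath is (37.307,81.378) → (85.222,81.378) → (85.222,19.697) → (37.307,19.697) → (37.307,81.378), returning to the start.

G21
G90
G0 X125.269 Y67.042
M3 S271
G01 X11.481 Y117.792 F3369
G0 X108.089 Y29.910
M3 S271
G01 X119.687 Y88.415 F3369
G01 X101.412 Y98.571
G01 X96.495 Y119.730
G01 X89.235 Y52.207
G01 X108.089 Y29.910
G0 X49.356 Y83.376
M3 S271
G01 X67.043 Y83.376 F3369
G01 X67.043 Y74.211
G01 X49.356 Y74.211
G01 X49.356 Y83.376
G0 X94.827 Y99.683
M3 S271
G01 X75.023 Y85.659 F3369
G01 X38.113 Y45.057
G01 X12.774 Y13.396
G0 X71.854 Y61.941
M3 S271
G01 X104.596 Y102.815 F3369
G01 X15.029 Y32.859
G01 X114.567 Y72.079
G0 X37.307 Y81.378
M3 S271
G01 X85.222 Y81.378 F3369
G01 X85.222 Y19.697
G01 X37.307 Y19.697
G01 X37.307 Y81.378
M5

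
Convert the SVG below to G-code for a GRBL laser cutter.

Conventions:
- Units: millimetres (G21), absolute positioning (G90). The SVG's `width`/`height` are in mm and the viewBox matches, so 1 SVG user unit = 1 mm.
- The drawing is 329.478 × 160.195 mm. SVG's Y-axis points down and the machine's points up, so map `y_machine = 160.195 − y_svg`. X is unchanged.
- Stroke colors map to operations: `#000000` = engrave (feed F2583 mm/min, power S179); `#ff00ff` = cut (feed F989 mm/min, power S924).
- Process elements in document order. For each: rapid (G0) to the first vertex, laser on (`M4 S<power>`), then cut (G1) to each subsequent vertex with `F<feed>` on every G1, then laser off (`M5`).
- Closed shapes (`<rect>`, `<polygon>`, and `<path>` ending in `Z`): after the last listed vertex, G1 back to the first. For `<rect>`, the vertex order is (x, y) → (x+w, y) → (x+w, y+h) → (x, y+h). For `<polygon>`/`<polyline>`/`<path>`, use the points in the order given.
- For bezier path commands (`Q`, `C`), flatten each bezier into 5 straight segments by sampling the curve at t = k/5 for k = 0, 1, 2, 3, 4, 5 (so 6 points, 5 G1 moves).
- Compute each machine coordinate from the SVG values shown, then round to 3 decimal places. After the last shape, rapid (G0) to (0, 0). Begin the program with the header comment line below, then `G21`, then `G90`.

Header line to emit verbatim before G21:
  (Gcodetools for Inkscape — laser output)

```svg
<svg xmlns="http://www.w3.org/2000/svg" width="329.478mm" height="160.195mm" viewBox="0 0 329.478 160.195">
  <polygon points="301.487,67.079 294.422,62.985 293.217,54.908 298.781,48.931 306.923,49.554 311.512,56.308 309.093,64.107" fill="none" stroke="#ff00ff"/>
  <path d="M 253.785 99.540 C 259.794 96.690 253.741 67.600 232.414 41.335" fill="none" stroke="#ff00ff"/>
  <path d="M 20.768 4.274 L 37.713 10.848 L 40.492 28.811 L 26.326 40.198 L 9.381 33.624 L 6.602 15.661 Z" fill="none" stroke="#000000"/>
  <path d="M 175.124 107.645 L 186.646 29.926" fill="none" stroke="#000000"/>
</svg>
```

viewBox `0 0 329.478 160.195` with mm width/height → 1 unit = 1 mm. Flip: y_m = 160.195 − y_svg.

**Shape 1** — `<polygon>` regular polygon, stroke `#ff00ff` → cut (S924, F989). Machine vertices: (301.487,93.116) → (294.422,97.210) → (293.217,105.287) → (298.781,111.264) → (306.923,110.641) → (311.512,103.887) → (309.093,96.088) → (301.487,93.116). Closed: final G1 returns to the first vertex.

**Shape 2** — `<path>` cubic bezier, stroke `#ff00ff` → cut (S924, F989). Control points (SVG): P0=(253.785,99.540), P1=(259.794,96.690), P2=(253.741,67.600), P3=(232.414,41.335); sampled at t=k/5. Machine vertices: (253.785,60.655) → (255.917,65.281) → (255.000,74.810) → (250.880,87.846) → (243.403,102.995) → (232.414,118.860). Open path.

**Shape 3** — `<path>` regular polygon, stroke `#000000` → engrave (S179, F2583). Machine vertices: (20.768,155.921) → (37.713,149.347) → (40.492,131.384) → (26.326,119.997) → (9.381,126.571) → (6.602,144.534) → (20.768,155.921). Closed: final G1 returns to the first vertex.

**Shape 4** — `<path>` line segment, stroke `#000000` → engrave (S179, F2583). Machine vertices: (175.124,52.550) → (186.646,130.269). Open path.

(Gcodetools for Inkscape — laser output)
G21
G90
G0 X301.487 Y93.116
M4 S924
G1 X294.422 Y97.210 F989
G1 X293.217 Y105.287 F989
G1 X298.781 Y111.264 F989
G1 X306.923 Y110.641 F989
G1 X311.512 Y103.887 F989
G1 X309.093 Y96.088 F989
G1 X301.487 Y93.116 F989
M5
G0 X253.785 Y60.655
M4 S924
G1 X255.917 Y65.281 F989
G1 X255.000 Y74.810 F989
G1 X250.880 Y87.846 F989
G1 X243.403 Y102.995 F989
G1 X232.414 Y118.860 F989
M5
G0 X20.768 Y155.921
M4 S179
G1 X37.713 Y149.347 F2583
G1 X40.492 Y131.384 F2583
G1 X26.326 Y119.997 F2583
G1 X9.381 Y126.571 F2583
G1 X6.602 Y144.534 F2583
G1 X20.768 Y155.921 F2583
M5
G0 X175.124 Y52.550
M4 S179
G1 X186.646 Y130.269 F2583
M5
G0 X0.000 Y0.000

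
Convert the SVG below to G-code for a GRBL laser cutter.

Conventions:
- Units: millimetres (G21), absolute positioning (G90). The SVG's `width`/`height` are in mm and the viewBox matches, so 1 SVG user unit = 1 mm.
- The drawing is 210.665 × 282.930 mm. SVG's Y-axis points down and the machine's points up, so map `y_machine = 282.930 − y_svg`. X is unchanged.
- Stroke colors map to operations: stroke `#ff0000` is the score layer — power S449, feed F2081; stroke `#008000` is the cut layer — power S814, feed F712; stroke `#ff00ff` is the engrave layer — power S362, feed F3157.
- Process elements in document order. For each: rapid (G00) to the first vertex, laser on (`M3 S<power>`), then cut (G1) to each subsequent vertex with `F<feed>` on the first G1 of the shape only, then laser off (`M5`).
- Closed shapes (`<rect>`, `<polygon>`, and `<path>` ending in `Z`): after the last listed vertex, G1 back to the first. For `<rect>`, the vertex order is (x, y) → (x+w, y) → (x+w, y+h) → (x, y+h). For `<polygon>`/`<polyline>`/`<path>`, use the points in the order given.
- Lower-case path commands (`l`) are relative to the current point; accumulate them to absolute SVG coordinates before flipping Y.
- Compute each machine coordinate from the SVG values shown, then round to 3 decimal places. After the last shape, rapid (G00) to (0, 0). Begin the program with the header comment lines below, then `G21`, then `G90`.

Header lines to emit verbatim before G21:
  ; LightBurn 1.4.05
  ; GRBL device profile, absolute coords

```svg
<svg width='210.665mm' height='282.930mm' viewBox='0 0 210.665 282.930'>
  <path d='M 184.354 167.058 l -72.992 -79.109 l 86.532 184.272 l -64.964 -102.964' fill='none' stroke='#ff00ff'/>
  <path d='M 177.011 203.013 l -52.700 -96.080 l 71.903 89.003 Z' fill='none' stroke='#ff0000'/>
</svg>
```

; LightBurn 1.4.05
; GRBL device profile, absolute coords
G21
G90
G00 X184.354 Y115.872
M3 S362
G1 X111.362 Y194.981 F3157
G1 X197.894 Y10.709
G1 X132.930 Y113.673
M5
G00 X177.011 Y79.917
M3 S449
G1 X124.311 Y175.997 F2081
G1 X196.214 Y86.994
G1 X177.011 Y79.917
M5
G00 X0.000 Y0.000

Since the viewBox matches the mm dimensions, user units are millimetres directly. The only transform is the Y-flip y_m = 282.930 − y_svg.

Shape 1 is a open polyline drawn with `<path>`. Its stroke #ff00ff means engrave at S362, F3157. After flipping Y the toolpath is (184.354,115.872) → (111.362,194.981) → (197.894,10.709) → (132.930,113.673).

Shape 2 is a closed polygon drawn with `<path>`. Its stroke #ff0000 means score at S449, F2081. After flipping Y the toolpath is (177.011,79.917) → (124.311,175.997) → (196.214,86.994) → (177.011,79.917), returning to the start.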